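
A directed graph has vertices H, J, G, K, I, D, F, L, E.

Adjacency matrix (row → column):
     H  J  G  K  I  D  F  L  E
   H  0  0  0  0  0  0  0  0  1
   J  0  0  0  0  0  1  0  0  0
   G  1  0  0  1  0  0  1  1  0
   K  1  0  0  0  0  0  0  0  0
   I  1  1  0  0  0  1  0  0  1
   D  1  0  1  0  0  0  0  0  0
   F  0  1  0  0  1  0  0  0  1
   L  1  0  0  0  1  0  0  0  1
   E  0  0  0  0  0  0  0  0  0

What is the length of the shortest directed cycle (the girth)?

4

For each vertex v, BFS finds the shortest path from v back to v.
The shortest such closed walk is D → G → F → J → D, length 4.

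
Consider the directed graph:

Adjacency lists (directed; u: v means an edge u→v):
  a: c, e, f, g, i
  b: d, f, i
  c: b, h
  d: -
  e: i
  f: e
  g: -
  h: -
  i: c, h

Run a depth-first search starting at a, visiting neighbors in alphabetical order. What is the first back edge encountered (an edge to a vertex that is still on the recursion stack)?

DFS from a (visiting neighbors in alphabetical order); mark gray on enter, black on exit:
a gray
  c gray
    b gray
      d gray
      d black
      f gray
        e gray
          i gray
            i→c: c is gray → back edge
First back edge: i → c.

i->c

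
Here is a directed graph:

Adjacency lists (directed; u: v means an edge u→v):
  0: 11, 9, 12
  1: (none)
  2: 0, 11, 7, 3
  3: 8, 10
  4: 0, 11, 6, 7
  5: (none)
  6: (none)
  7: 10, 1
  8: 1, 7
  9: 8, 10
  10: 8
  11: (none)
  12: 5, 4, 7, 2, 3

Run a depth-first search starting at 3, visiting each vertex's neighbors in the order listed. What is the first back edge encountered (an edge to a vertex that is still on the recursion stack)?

DFS from 3 (visiting each vertex's neighbors in the order listed); mark gray on enter, black on exit:
3 gray
  8 gray
    1 gray
    1 black
    7 gray
      10 gray
        10→8: 8 is gray → back edge
First back edge: 10 → 8.

10→8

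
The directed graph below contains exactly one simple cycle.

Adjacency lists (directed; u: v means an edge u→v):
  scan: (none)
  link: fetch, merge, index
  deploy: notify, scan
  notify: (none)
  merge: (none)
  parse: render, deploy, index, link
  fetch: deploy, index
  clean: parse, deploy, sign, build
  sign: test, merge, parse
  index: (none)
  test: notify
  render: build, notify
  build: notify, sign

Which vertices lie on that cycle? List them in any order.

sign, build, parse, render

DFS with gray/black marking from sign:
sign gray
  test gray
    notify gray
    notify black
  test black
  merge gray
  merge black
  parse gray
    render gray
      build gray
        build→notify: notify black — skip
        build→sign: sign is gray → back edge
Back edge closes the cycle sign → parse → render → build → sign; its vertices are {sign, build, parse, render}.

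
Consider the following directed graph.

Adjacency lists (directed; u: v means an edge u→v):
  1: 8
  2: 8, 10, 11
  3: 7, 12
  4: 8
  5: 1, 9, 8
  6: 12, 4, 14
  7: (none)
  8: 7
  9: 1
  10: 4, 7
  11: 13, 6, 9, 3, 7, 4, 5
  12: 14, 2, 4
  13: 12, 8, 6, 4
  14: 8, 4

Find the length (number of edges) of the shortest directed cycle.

4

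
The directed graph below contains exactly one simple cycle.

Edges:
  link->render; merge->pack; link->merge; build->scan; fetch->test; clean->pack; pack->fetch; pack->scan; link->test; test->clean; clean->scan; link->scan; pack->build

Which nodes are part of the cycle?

DFS with gray/black marking from test:
test gray
  clean gray
    scan gray
    scan black
    pack gray
      build gray
        build→scan: scan black — skip
      build black
      pack→scan: scan black — skip
      fetch gray
        fetch→test: test is gray → back edge
Back edge closes the cycle test → clean → pack → fetch → test; its vertices are {pack, test, clean, fetch}.

pack, test, clean, fetch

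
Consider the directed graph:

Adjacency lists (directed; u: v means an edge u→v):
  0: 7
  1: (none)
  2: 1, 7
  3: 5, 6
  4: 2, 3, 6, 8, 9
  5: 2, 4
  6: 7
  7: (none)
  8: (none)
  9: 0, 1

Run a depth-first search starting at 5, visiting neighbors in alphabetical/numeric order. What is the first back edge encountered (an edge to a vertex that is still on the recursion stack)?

3->5

DFS from 5 (visiting neighbors in alphabetical/numeric order); mark gray on enter, black on exit:
5 gray
  2 gray
    1 gray
    1 black
    7 gray
    7 black
  2 black
  4 gray
    4→2: 2 black — skip
    3 gray
      3→5: 5 is gray → back edge
First back edge: 3 → 5.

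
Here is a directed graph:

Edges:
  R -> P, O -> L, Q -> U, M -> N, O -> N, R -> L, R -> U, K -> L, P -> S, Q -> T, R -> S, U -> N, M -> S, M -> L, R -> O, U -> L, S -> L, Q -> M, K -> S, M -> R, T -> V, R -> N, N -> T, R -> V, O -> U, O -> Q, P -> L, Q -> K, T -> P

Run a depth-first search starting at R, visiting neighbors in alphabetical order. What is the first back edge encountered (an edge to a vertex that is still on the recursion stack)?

M->R

DFS from R (visiting neighbors in alphabetical order); mark gray on enter, black on exit:
R gray
  L gray
  L black
  N gray
    T gray
      P gray
        P→L: L black — skip
        S gray
          S→L: L black — skip
        S black
      P black
      V gray
      V black
    T black
  N black
  O gray
    O→L: L black — skip
    O→N: N black — skip
    Q gray
      K gray
        K→L: L black — skip
        K→S: S black — skip
      K black
      M gray
        M→L: L black — skip
        M→N: N black — skip
        M→R: R is gray → back edge
First back edge: M → R.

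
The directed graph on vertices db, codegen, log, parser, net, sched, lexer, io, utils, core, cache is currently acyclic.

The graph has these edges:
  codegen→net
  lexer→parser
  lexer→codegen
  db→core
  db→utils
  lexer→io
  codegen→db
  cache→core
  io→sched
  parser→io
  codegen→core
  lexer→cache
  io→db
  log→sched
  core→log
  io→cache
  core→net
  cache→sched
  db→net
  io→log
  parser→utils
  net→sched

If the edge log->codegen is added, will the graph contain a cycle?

Yes

Adding log→codegen creates a cycle iff codegen can already reach log.
Path from codegen: codegen → core → log.
So codegen → … → log → codegen is a cycle.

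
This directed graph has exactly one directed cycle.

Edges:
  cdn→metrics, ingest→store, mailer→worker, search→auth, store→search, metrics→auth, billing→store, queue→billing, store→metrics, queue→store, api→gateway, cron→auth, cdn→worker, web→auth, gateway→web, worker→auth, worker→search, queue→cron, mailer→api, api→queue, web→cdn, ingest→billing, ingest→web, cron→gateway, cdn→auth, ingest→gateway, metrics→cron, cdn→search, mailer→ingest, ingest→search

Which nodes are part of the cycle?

cdn, web, cron, gateway, metrics

DFS with gray/black marking from gateway:
gateway gray
  web gray
    auth gray
    auth black
    cdn gray
      worker gray
        worker→auth: auth black — skip
        search gray
          search→auth: auth black — skip
        search black
      worker black
      cdn→search: search black — skip
      cdn→auth: auth black — skip
      metrics gray
        cron gray
          cron→gateway: gateway is gray → back edge
Back edge closes the cycle gateway → web → cdn → metrics → cron → gateway; its vertices are {cdn, web, cron, gateway, metrics}.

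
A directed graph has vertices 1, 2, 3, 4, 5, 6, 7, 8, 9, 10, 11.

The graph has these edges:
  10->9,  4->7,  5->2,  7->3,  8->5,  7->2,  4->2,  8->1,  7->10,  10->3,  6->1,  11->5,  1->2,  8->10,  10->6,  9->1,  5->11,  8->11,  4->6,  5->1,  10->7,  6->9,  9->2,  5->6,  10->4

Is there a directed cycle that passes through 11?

11 is on a cycle iff 11 can reach itself via ≥1 edge.
11 → 5 → 11 — yes.

Yes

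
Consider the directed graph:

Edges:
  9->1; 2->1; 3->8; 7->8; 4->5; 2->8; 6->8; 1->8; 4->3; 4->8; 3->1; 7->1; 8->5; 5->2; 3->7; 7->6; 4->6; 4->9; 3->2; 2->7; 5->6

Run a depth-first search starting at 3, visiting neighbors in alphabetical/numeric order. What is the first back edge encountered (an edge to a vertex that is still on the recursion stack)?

DFS from 3 (visiting neighbors in alphabetical/numeric order); mark gray on enter, black on exit:
3 gray
  1 gray
    8 gray
      5 gray
        2 gray
          2→1: 1 is gray → back edge
First back edge: 2 → 1.

2->1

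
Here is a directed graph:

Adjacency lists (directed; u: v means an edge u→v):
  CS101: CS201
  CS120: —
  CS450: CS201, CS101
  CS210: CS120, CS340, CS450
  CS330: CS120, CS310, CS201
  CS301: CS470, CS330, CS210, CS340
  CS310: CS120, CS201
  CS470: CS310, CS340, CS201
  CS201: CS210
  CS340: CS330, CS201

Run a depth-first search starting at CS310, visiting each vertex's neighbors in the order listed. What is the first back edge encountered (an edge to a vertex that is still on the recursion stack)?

CS330→CS310

DFS from CS310 (visiting each vertex's neighbors in the order listed); mark gray on enter, black on exit:
CS310 gray
  CS120 gray
  CS120 black
  CS201 gray
    CS210 gray
      CS210→CS120: CS120 black — skip
      CS340 gray
        CS330 gray
          CS330→CS120: CS120 black — skip
          CS330→CS310: CS310 is gray → back edge
First back edge: CS330 → CS310.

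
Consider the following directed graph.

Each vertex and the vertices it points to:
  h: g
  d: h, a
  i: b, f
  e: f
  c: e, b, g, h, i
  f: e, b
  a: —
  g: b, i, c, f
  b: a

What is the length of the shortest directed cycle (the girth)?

2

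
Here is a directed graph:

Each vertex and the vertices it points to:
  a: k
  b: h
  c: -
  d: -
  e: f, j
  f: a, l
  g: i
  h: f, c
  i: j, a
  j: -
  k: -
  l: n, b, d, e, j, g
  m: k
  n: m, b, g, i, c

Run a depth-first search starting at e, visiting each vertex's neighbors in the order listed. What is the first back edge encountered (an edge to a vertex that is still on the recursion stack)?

h->f

DFS from e (visiting each vertex's neighbors in the order listed); mark gray on enter, black on exit:
e gray
  f gray
    a gray
      k gray
      k black
    a black
    l gray
      n gray
        m gray
          m→k: k black — skip
        m black
        b gray
          h gray
            h→f: f is gray → back edge
First back edge: h → f.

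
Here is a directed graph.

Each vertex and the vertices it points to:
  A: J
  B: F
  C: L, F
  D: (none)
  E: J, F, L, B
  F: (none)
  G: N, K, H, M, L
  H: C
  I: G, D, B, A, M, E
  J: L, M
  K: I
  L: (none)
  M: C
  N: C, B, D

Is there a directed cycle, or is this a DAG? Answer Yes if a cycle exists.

DFS with white/gray/black marking, starting from E:
E gray
  J gray
    L gray
    L black
    M gray
      C gray
        C→L: L black — skip
        F gray
        F black
      C black
    M black
  J black
  E→F: F black — skip
  E→L: L black — skip
  B gray
    B→F: F black — skip
  B black
E black
A gray
  A→J: J black — skip
A black
D gray
D black
G gray
  N gray
    N→C: C black — skip
    N→B: B black — skip
    N→D: D black — skip
  N black
  K gray
    I gray
      I→G: G is gray → back edge
Back edge found, so a cycle exists: G → K → I → G.

Yes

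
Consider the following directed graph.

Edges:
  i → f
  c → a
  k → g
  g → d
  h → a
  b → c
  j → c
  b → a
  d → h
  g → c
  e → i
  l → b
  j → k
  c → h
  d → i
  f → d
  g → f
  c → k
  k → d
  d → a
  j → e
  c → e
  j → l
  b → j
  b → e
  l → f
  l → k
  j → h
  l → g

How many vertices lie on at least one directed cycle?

A vertex is on a directed cycle iff it belongs to a strongly connected component of size ≥ 2 (or has a self-loop).
The vertices on cycles are {b, c, d, f, g, i, j, k, l} — 9 in total.

9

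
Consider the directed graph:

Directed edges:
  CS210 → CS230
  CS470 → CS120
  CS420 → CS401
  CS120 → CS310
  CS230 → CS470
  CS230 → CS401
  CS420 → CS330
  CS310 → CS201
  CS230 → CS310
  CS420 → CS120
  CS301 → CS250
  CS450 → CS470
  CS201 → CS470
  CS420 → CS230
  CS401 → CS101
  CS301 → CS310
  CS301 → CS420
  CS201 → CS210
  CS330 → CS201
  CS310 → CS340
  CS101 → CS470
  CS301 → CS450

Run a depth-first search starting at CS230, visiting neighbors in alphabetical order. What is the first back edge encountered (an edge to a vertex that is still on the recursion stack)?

DFS from CS230 (visiting neighbors in alphabetical order); mark gray on enter, black on exit:
CS230 gray
  CS310 gray
    CS201 gray
      CS210 gray
        CS210→CS230: CS230 is gray → back edge
First back edge: CS210 → CS230.

CS210→CS230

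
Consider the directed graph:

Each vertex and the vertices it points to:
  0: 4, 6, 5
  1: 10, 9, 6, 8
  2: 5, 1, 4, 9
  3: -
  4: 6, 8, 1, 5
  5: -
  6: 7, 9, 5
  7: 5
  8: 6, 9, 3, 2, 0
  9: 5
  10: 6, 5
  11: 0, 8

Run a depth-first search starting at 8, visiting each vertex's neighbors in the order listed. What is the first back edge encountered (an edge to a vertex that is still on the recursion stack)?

DFS from 8 (visiting each vertex's neighbors in the order listed); mark gray on enter, black on exit:
8 gray
  6 gray
    7 gray
      5 gray
      5 black
    7 black
    9 gray
      9→5: 5 black — skip
    9 black
    6→5: 5 black — skip
  6 black
  8→9: 9 black — skip
  3 gray
  3 black
  2 gray
    2→5: 5 black — skip
    1 gray
      10 gray
        10→6: 6 black — skip
        10→5: 5 black — skip
      10 black
      1→9: 9 black — skip
      1→6: 6 black — skip
      1→8: 8 is gray → back edge
First back edge: 1 → 8.

1→8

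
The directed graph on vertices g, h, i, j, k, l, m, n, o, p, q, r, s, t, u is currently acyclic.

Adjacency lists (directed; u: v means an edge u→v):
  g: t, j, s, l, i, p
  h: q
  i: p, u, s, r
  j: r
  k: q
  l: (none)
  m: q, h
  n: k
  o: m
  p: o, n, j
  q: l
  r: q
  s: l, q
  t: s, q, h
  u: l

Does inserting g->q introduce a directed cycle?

No

Adding g→q creates a cycle iff q can already reach g.
Explore from q: no path reaches g. The graph stays acyclic.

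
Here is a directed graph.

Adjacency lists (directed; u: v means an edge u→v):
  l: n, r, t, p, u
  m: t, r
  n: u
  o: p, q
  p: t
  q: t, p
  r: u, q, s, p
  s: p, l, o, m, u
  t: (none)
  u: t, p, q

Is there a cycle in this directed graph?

DFS with white/gray/black marking, starting from m:
m gray
  t gray
  t black
  r gray
    u gray
      u→t: t black — skip
      p gray
        p→t: t black — skip
      p black
      q gray
        q→t: t black — skip
        q→p: p black — skip
      q black
    u black
    r→q: q black — skip
    s gray
      s→p: p black — skip
      l gray
        n gray
          n→u: u black — skip
        n black
        l→r: r is gray → back edge
Back edge found, so a cycle exists: r → s → l → r.

Yes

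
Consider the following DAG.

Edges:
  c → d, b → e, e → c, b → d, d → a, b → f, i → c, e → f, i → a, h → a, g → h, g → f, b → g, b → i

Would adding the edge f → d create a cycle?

No

Adding f→d creates a cycle iff d can already reach f.
Explore from d: no path reaches f. The graph stays acyclic.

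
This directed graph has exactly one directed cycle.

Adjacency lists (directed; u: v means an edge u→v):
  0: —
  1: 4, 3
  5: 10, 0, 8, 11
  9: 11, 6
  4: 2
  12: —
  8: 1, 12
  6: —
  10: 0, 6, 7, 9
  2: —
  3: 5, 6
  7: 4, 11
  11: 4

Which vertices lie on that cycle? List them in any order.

DFS with gray/black marking from 5:
5 gray
  10 gray
    0 gray
    0 black
    6 gray
    6 black
    7 gray
      4 gray
        2 gray
        2 black
      4 black
      11 gray
        11→4: 4 black — skip
      11 black
    7 black
    9 gray
      9→11: 11 black — skip
      9→6: 6 black — skip
    9 black
  10 black
  5→0: 0 black — skip
  8 gray
    1 gray
      1→4: 4 black — skip
      3 gray
        3→5: 5 is gray → back edge
Back edge closes the cycle 5 → 8 → 1 → 3 → 5; its vertices are {1, 3, 5, 8}.

1, 3, 5, 8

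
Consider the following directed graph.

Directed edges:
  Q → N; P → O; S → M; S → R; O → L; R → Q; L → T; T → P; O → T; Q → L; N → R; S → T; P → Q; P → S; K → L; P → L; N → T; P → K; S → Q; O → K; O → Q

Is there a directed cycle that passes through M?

No

M lies on a cycle iff there is a path from M back to itself.
Exploring from M, it never reaches itself; equivalently, its strongly connected component is a singleton.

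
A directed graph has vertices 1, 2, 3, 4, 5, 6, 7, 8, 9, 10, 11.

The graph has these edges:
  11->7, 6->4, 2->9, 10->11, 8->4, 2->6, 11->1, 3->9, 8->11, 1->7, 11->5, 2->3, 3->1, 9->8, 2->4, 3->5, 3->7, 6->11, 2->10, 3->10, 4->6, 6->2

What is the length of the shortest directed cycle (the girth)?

For each vertex v, BFS finds the shortest path from v back to v.
The shortest such closed walk is 2 → 6 → 2, length 2.

2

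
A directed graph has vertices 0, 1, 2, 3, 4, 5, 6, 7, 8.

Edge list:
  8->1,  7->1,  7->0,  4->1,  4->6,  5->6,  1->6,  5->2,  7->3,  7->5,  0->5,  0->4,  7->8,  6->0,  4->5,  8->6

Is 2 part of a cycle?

2 lies on a cycle iff there is a path from 2 back to itself.
Exploring from 2, it never reaches itself; equivalently, its strongly connected component is a singleton.

No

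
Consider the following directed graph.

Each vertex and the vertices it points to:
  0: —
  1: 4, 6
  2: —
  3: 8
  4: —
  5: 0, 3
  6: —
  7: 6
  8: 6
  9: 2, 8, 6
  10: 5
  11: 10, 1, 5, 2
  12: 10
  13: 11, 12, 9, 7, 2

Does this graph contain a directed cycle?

DFS with white/gray/black marking, starting from 5:
5 gray
  0 gray
  0 black
  3 gray
    8 gray
      6 gray
      6 black
    8 black
  3 black
5 black
1 gray
  4 gray
  4 black
  1→6: 6 black — skip
1 black
2 gray
2 black
7 gray
  7→6: 6 black — skip
7 black
9 gray
  9→2: 2 black — skip
  9→8: 8 black — skip
  9→6: 6 black — skip
9 black
10 gray
  10→5: 5 black — skip
10 black
11 gray
  11→10: 10 black — skip
  11→1: 1 black — skip
  11→5: 5 black — skip
  11→2: 2 black — skip
11 black
12 gray
  12→10: 10 black — skip
12 black
13 gray
  13→11: 11 black — skip
  13→12: 12 black — skip
  13→9: 9 black — skip
  13→7: 7 black — skip
  13→2: 2 black — skip
13 black
Every edge goes to a white or black vertex — no back edge, so the graph is acyclic.

No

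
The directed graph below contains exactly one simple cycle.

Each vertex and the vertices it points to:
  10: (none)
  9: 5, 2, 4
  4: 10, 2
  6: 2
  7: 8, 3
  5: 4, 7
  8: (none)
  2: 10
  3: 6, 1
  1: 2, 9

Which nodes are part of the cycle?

1, 3, 5, 7, 9

DFS with gray/black marking from 7:
7 gray
  8 gray
  8 black
  3 gray
    6 gray
      2 gray
        10 gray
        10 black
      2 black
    6 black
    1 gray
      1→2: 2 black — skip
      9 gray
        5 gray
          4 gray
            4→10: 10 black — skip
            4→2: 2 black — skip
          4 black
          5→7: 7 is gray → back edge
Back edge closes the cycle 7 → 3 → 1 → 9 → 5 → 7; its vertices are {1, 3, 5, 7, 9}.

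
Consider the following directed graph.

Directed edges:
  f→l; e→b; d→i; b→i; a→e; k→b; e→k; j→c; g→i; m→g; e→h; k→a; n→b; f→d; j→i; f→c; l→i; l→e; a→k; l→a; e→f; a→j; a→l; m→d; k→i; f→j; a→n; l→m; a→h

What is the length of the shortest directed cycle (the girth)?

2

For each vertex v, BFS finds the shortest path from v back to v.
The shortest such closed walk is a → l → a, length 2.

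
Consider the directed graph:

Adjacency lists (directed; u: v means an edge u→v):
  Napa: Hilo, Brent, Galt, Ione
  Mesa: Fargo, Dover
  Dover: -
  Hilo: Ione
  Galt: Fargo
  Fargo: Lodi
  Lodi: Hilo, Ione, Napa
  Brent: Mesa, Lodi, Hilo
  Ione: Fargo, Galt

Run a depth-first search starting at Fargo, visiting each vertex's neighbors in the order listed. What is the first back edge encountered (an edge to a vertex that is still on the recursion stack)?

Ione→Fargo

DFS from Fargo (visiting each vertex's neighbors in the order listed); mark gray on enter, black on exit:
Fargo gray
  Lodi gray
    Hilo gray
      Ione gray
        Ione→Fargo: Fargo is gray → back edge
First back edge: Ione → Fargo.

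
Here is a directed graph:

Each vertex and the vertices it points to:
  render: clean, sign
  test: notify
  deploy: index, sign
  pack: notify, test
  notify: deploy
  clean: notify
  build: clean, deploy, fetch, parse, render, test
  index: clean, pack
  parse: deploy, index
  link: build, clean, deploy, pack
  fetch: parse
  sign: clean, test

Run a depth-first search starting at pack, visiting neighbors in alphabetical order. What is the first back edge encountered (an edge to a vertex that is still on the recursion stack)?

clean→notify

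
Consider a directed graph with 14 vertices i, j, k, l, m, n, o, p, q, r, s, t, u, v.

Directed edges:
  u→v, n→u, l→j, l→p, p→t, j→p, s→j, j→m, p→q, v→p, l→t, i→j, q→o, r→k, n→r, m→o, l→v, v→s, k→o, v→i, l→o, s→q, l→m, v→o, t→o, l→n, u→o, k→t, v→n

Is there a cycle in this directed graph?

Yes

DFS with white/gray/black marking, starting from p:
p gray
  t gray
    o gray
    o black
  t black
  q gray
    q→o: o black — skip
  q black
p black
i gray
  j gray
    m gray
      m→o: o black — skip
    m black
    j→p: p black — skip
  j black
i black
k gray
  k→t: t black — skip
  k→o: o black — skip
k black
l gray
  n gray
    u gray
      v gray
        v→i: i black — skip
        v→p: p black — skip
        v→o: o black — skip
        s gray
          s→j: j black — skip
          s→q: q black — skip
        s black
        v→n: n is gray → back edge
Back edge found, so a cycle exists: n → u → v → n.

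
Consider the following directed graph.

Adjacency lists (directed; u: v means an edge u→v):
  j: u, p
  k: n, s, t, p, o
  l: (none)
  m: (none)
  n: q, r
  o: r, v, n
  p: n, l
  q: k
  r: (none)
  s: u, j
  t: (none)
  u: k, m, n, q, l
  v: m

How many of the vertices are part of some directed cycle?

8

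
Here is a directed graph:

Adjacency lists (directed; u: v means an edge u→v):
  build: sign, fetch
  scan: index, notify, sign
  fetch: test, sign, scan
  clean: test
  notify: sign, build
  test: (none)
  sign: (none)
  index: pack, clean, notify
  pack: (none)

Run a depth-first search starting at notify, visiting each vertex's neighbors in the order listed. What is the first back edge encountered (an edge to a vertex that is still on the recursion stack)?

DFS from notify (visiting each vertex's neighbors in the order listed); mark gray on enter, black on exit:
notify gray
  sign gray
  sign black
  build gray
    build→sign: sign black — skip
    fetch gray
      test gray
      test black
      fetch→sign: sign black — skip
      scan gray
        index gray
          pack gray
          pack black
          clean gray
            clean→test: test black — skip
          clean black
          index→notify: notify is gray → back edge
First back edge: index → notify.

index→notify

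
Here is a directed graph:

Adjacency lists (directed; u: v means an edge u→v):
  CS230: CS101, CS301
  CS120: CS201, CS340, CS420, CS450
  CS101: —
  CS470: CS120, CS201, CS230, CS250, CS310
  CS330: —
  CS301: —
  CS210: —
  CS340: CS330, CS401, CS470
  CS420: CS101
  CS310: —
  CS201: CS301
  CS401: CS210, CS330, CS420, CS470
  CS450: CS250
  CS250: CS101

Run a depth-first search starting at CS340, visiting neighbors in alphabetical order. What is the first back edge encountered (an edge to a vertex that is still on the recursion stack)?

DFS from CS340 (visiting neighbors in alphabetical order); mark gray on enter, black on exit:
CS340 gray
  CS330 gray
  CS330 black
  CS401 gray
    CS210 gray
    CS210 black
    CS401→CS330: CS330 black — skip
    CS420 gray
      CS101 gray
      CS101 black
    CS420 black
    CS470 gray
      CS120 gray
        CS201 gray
          CS301 gray
          CS301 black
        CS201 black
        CS120→CS340: CS340 is gray → back edge
First back edge: CS120 → CS340.

CS120->CS340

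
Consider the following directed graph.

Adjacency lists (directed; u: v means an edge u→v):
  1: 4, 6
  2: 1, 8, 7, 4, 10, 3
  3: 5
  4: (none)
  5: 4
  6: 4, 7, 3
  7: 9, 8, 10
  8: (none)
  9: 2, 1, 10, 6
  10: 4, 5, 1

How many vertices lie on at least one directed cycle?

A vertex is on a directed cycle iff it belongs to a strongly connected component of size ≥ 2 (or has a self-loop).
The vertices on cycles are {1, 2, 6, 7, 9, 10} — 6 in total.

6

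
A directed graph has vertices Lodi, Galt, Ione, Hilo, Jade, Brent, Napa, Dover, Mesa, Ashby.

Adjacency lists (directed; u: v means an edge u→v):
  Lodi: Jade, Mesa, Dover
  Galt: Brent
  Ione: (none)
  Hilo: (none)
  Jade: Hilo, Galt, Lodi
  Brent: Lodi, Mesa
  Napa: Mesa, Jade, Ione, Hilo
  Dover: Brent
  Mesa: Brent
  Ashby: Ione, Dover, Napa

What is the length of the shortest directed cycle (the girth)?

2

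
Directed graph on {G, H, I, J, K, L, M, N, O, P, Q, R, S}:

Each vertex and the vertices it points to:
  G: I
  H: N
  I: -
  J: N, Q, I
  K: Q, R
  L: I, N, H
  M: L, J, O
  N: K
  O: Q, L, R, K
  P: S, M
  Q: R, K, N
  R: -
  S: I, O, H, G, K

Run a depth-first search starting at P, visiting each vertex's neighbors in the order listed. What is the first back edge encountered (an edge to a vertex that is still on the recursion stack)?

DFS from P (visiting each vertex's neighbors in the order listed); mark gray on enter, black on exit:
P gray
  S gray
    I gray
    I black
    O gray
      Q gray
        R gray
        R black
        K gray
          K→Q: Q is gray → back edge
First back edge: K → Q.

K->Q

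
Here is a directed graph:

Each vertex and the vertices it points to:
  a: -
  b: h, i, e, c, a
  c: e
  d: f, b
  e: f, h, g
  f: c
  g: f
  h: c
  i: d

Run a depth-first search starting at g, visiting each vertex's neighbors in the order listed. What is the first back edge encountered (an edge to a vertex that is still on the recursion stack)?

DFS from g (visiting each vertex's neighbors in the order listed); mark gray on enter, black on exit:
g gray
  f gray
    c gray
      e gray
        e→f: f is gray → back edge
First back edge: e → f.

e->f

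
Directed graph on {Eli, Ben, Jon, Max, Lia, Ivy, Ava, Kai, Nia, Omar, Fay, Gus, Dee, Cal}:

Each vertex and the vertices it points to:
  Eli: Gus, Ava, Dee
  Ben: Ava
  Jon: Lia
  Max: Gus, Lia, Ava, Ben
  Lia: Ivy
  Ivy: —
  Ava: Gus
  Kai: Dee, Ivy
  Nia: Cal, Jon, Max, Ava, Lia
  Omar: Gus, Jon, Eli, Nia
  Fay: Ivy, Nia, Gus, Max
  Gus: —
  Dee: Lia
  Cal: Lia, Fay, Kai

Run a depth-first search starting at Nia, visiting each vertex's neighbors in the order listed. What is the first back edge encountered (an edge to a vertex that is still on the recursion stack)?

Fay->Nia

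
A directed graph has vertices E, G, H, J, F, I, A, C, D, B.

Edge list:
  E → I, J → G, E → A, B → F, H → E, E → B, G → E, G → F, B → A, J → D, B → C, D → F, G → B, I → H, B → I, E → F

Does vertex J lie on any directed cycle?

No

J lies on a cycle iff there is a path from J back to itself.
Exploring from J, it never reaches itself; equivalently, its strongly connected component is a singleton.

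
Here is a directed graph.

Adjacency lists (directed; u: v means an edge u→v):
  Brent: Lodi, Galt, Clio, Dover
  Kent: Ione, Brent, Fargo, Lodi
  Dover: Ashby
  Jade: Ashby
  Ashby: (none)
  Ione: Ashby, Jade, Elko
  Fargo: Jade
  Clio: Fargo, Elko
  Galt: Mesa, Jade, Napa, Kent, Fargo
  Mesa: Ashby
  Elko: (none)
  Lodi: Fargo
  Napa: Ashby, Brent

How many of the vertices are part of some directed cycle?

A vertex is on a directed cycle iff it belongs to a strongly connected component of size ≥ 2 (or has a self-loop).
The vertices on cycles are {Galt, Kent, Napa, Brent} — 4 in total.

4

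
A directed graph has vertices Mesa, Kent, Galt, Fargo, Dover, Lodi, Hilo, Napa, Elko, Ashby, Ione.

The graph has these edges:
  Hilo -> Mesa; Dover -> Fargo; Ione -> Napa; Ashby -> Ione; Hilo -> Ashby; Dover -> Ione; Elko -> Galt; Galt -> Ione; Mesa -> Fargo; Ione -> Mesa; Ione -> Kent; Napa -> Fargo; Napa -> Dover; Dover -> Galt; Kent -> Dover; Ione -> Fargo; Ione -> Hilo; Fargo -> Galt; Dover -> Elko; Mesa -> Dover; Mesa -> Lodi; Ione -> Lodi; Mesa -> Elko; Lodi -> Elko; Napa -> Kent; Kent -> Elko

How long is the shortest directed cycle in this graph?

3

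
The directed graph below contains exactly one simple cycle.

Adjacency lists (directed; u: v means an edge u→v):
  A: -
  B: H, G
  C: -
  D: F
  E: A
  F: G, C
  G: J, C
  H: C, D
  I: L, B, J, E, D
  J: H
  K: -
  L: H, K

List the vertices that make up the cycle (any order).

DFS with gray/black marking from D:
D gray
  F gray
    G gray
      J gray
        H gray
          C gray
          C black
          H→D: D is gray → back edge
Back edge closes the cycle D → F → G → J → H → D; its vertices are {D, F, G, H, J}.

D, F, G, H, J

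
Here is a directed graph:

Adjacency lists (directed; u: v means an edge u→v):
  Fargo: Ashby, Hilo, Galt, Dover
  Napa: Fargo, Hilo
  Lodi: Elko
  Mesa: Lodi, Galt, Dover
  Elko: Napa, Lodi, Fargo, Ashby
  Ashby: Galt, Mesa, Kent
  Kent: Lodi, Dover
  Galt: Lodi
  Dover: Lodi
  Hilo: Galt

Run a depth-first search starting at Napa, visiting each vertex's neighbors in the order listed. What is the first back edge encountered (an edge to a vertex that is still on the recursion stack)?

Elko→Napa

DFS from Napa (visiting each vertex's neighbors in the order listed); mark gray on enter, black on exit:
Napa gray
  Fargo gray
    Ashby gray
      Galt gray
        Lodi gray
          Elko gray
            Elko→Napa: Napa is gray → back edge
First back edge: Elko → Napa.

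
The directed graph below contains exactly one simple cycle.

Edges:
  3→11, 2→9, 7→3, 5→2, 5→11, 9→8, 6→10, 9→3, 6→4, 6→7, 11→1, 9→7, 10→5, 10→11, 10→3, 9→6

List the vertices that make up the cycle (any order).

DFS with gray/black marking from 9:
9 gray
  6 gray
    10 gray
      3 gray
        11 gray
          1 gray
          1 black
        11 black
      3 black
      10→11: 11 black — skip
      5 gray
        5→11: 11 black — skip
        2 gray
          2→9: 9 is gray → back edge
Back edge closes the cycle 9 → 6 → 10 → 5 → 2 → 9; its vertices are {2, 5, 6, 9, 10}.

2, 5, 6, 9, 10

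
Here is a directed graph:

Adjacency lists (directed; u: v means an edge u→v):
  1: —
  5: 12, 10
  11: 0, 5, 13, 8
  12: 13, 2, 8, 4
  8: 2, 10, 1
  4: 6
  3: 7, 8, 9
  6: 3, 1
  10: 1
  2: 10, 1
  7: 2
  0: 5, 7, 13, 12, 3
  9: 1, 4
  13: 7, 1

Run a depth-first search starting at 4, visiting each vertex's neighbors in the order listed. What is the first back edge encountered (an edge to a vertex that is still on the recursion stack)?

9→4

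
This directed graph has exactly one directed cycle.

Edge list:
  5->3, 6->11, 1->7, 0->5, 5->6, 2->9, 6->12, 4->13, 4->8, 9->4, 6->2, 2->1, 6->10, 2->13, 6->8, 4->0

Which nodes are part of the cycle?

0, 2, 4, 5, 6, 9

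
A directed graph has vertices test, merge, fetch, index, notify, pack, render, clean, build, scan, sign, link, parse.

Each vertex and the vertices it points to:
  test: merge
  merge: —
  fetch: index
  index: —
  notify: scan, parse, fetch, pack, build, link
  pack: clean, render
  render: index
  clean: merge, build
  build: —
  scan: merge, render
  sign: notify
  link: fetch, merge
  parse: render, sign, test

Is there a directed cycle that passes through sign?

Yes

sign is on a cycle iff sign can reach itself via ≥1 edge.
sign → notify → parse → sign — yes.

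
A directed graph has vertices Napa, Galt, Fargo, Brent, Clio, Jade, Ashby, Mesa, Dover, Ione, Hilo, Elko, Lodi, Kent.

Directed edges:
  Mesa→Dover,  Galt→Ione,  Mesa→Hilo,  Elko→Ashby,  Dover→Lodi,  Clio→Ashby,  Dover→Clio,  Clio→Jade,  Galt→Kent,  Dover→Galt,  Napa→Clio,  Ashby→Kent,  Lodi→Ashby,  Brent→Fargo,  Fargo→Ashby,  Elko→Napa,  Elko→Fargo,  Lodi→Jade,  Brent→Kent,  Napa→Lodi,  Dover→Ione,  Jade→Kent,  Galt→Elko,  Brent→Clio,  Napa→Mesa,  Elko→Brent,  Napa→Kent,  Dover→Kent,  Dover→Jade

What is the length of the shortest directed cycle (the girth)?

For each vertex v, BFS finds the shortest path from v back to v.
The shortest such closed walk is Mesa → Dover → Galt → Elko → Napa → Mesa, length 5.

5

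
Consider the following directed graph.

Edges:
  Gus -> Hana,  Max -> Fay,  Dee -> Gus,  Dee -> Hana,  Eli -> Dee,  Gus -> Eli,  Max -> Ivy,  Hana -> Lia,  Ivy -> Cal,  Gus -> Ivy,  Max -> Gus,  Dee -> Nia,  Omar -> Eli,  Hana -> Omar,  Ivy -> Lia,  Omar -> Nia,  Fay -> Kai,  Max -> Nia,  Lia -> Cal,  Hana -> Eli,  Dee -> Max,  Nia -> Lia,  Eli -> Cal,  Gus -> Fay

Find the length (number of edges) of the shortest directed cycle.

3

For each vertex v, BFS finds the shortest path from v back to v.
The shortest such closed walk is Eli → Dee → Hana → Eli, length 3.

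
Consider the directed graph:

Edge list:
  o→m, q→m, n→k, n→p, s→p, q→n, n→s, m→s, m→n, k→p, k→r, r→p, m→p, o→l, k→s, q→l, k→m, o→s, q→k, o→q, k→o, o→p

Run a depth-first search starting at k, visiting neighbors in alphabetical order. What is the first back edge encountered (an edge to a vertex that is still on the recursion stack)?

n->k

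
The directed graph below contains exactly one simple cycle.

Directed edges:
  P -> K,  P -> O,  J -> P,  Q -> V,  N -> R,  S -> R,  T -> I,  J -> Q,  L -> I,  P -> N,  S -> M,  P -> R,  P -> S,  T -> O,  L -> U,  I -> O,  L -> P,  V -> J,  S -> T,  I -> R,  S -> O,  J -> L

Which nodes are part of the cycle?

DFS with gray/black marking from J:
J gray
  Q gray
    V gray
      V→J: J is gray → back edge
Back edge closes the cycle J → Q → V → J; its vertices are {J, Q, V}.

J, Q, V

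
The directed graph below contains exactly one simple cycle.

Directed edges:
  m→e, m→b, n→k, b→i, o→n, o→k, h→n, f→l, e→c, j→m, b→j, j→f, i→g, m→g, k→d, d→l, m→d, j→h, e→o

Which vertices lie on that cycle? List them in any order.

DFS with gray/black marking from j:
j gray
  f gray
    l gray
    l black
  f black
  m gray
    g gray
    g black
    b gray
      i gray
        i→g: g black — skip
      i black
      b→j: j is gray → back edge
Back edge closes the cycle j → m → b → j; its vertices are {b, j, m}.

b, j, m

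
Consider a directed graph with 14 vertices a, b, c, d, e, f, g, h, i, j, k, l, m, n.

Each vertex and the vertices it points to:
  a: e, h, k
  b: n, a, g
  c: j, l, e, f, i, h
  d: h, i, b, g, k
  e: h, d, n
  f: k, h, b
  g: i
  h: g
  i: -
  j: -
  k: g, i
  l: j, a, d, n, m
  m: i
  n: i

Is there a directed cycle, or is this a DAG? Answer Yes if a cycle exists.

Yes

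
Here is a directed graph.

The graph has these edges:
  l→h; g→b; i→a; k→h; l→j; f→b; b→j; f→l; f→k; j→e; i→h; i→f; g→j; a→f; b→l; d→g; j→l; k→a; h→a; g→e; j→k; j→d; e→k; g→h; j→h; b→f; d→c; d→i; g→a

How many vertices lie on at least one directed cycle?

A vertex is on a directed cycle iff it belongs to a strongly connected component of size ≥ 2 (or has a self-loop).
The vertices on cycles are {a, b, d, e, f, g, h, i, j, k, l} — 11 in total.

11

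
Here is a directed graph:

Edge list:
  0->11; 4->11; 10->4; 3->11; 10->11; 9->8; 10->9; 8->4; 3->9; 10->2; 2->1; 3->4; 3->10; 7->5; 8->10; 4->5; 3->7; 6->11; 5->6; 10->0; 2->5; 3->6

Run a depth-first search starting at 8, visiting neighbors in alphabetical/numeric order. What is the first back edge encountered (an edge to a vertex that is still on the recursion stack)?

DFS from 8 (visiting neighbors in alphabetical/numeric order); mark gray on enter, black on exit:
8 gray
  4 gray
    5 gray
      6 gray
        11 gray
        11 black
      6 black
    5 black
    4→11: 11 black — skip
  4 black
  10 gray
    0 gray
      0→11: 11 black — skip
    0 black
    2 gray
      1 gray
      1 black
      2→5: 5 black — skip
    2 black
    10→4: 4 black — skip
    9 gray
      9→8: 8 is gray → back edge
First back edge: 9 → 8.

9->8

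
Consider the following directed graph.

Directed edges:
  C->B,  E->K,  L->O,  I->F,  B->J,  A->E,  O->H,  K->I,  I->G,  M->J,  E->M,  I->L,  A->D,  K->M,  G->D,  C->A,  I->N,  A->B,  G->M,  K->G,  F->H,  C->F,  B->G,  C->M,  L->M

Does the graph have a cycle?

DFS with white/gray/black marking, starting from O:
O gray
  H gray
  H black
O black
A gray
  E gray
    K gray
      G gray
        M gray
          J gray
          J black
        M black
        D gray
        D black
      G black
      I gray
        F gray
          F→H: H black — skip
        F black
        N gray
        N black
        L gray
          L→O: O black — skip
          L→M: M black — skip
        L black
        I→G: G black — skip
      I black
      K→M: M black — skip
    K black
    E→M: M black — skip
  E black
  A→D: D black — skip
  B gray
    B→J: J black — skip
    B→G: G black — skip
  B black
A black
C gray
  C→M: M black — skip
  C→A: A black — skip
  C→F: F black — skip
  C→B: B black — skip
C black
Every edge goes to a white or black vertex — no back edge, so the graph is acyclic.

No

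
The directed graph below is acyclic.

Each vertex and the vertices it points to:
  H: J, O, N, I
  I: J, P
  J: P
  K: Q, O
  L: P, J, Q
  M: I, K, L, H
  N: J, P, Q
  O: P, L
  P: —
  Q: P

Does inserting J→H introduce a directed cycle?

Yes

Adding J→H creates a cycle iff H can already reach J.
Path from H: H → J.
So H → … → J → H is a cycle.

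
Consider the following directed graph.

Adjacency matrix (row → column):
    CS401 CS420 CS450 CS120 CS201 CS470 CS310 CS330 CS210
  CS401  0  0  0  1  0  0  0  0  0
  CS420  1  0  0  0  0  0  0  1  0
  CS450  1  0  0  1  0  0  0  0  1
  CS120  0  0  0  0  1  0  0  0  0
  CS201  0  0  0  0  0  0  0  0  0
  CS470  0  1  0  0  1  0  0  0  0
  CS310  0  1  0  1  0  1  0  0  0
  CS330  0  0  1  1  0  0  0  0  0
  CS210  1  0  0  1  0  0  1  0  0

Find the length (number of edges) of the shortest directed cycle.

For each vertex v, BFS finds the shortest path from v back to v.
The shortest such closed walk is CS310 → CS420 → CS330 → CS450 → CS210 → CS310, length 5.

5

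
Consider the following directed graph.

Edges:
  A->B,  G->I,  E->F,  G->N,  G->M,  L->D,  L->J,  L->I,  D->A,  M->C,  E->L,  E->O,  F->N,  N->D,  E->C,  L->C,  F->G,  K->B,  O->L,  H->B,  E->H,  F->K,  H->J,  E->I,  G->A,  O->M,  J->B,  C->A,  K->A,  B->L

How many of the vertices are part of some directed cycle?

6

A vertex is on a directed cycle iff it belongs to a strongly connected component of size ≥ 2 (or has a self-loop).
The vertices on cycles are {A, B, C, D, J, L} — 6 in total.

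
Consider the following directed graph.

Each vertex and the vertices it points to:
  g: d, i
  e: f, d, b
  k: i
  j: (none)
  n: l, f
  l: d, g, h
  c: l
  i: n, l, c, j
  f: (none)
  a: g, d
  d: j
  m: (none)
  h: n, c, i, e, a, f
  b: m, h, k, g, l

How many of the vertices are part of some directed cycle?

10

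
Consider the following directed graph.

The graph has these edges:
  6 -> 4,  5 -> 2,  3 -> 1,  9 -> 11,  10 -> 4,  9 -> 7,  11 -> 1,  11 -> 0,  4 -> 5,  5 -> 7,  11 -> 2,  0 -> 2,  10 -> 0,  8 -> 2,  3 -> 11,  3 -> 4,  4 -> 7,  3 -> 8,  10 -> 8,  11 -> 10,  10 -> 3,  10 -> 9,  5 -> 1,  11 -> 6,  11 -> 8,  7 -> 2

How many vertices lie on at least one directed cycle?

4

A vertex is on a directed cycle iff it belongs to a strongly connected component of size ≥ 2 (or has a self-loop).
The vertices on cycles are {3, 9, 10, 11} — 4 in total.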